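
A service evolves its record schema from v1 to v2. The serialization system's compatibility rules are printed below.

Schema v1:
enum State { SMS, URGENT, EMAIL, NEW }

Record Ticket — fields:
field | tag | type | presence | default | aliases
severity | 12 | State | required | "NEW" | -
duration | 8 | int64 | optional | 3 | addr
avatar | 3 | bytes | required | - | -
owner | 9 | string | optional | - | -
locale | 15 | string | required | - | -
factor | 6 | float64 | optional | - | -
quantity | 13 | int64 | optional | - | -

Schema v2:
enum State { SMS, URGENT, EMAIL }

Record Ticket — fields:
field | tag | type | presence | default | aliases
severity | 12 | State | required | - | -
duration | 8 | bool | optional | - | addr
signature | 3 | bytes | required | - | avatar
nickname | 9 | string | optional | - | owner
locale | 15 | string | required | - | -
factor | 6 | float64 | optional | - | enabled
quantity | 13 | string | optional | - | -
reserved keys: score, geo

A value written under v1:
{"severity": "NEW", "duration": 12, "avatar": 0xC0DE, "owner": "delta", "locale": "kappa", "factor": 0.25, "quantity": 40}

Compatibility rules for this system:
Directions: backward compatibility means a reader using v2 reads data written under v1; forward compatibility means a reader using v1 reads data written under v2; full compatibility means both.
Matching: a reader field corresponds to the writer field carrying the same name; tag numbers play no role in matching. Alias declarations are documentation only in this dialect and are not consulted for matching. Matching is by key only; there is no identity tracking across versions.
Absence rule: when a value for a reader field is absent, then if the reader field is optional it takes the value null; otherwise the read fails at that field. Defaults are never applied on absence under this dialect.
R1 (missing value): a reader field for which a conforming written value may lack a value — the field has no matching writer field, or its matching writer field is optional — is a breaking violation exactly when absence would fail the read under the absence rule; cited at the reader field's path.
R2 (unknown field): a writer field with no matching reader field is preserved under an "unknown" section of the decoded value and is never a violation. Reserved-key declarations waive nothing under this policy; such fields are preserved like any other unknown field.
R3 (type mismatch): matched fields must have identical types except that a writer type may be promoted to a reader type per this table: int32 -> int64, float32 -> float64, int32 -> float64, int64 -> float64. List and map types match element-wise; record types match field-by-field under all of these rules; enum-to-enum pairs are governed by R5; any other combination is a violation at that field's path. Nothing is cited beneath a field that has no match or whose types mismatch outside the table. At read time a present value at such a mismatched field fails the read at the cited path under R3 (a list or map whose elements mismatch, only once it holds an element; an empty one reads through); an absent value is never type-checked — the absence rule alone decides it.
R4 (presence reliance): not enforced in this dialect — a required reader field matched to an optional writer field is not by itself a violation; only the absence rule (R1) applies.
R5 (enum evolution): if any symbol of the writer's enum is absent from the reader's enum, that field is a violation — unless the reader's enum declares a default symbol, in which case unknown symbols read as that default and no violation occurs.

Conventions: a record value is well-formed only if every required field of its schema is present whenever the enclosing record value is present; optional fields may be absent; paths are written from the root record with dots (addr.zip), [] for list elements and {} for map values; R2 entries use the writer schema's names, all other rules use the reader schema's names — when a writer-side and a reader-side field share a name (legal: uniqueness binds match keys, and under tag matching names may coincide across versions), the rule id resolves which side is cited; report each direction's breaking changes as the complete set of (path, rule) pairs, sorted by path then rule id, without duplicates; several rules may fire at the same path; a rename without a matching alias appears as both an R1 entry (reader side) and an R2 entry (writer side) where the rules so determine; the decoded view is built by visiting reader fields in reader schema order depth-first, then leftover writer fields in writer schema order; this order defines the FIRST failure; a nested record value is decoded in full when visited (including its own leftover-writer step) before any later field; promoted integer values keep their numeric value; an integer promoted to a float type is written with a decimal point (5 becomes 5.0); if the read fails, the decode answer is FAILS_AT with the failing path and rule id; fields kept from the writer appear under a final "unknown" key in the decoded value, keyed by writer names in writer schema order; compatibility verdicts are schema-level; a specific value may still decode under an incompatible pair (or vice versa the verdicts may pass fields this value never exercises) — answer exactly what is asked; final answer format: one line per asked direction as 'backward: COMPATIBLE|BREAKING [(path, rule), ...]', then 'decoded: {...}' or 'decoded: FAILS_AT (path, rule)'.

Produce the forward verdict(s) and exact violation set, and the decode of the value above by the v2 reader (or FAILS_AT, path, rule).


forward: BREAKING [(avatar, R1), (duration, R3), (quantity, R3)]; decoded: FAILS_AT (severity, R5)

each type pair in Ticket: writer, then reader
forward for Ticket (reader v1, writer v2):
  severity: State -> State, writer required; from severity
  duration: bool -> int64, writer optional; from duration
  no writer field matches reader avatar
  no writer field matches reader owner
  locale: string -> string, writer required; from locale
  factor: float64 -> float64, writer optional; from factor
  quantity: string -> int64, writer optional; from quantity
  writer field signature has no reader counterpart
  writer field nickname has no reader counterpart
  breaking: (avatar, R1)
  breaking: (duration, R3)
  breaking: (quantity, R3)
  => forward verdict for Ticket: BREAKING, 3 violation(s)
decode walk for Ticket under reader schema v2:
  read fails at severity under R5
  => FAILS_AT (severity, R5)
remaining Ticket differences; none change what is asked:
  renamed field owner to nickname in record Ticket (alias owner declared on the renamed field) -> triggers nothing under Ticket's printed rules — same verdict


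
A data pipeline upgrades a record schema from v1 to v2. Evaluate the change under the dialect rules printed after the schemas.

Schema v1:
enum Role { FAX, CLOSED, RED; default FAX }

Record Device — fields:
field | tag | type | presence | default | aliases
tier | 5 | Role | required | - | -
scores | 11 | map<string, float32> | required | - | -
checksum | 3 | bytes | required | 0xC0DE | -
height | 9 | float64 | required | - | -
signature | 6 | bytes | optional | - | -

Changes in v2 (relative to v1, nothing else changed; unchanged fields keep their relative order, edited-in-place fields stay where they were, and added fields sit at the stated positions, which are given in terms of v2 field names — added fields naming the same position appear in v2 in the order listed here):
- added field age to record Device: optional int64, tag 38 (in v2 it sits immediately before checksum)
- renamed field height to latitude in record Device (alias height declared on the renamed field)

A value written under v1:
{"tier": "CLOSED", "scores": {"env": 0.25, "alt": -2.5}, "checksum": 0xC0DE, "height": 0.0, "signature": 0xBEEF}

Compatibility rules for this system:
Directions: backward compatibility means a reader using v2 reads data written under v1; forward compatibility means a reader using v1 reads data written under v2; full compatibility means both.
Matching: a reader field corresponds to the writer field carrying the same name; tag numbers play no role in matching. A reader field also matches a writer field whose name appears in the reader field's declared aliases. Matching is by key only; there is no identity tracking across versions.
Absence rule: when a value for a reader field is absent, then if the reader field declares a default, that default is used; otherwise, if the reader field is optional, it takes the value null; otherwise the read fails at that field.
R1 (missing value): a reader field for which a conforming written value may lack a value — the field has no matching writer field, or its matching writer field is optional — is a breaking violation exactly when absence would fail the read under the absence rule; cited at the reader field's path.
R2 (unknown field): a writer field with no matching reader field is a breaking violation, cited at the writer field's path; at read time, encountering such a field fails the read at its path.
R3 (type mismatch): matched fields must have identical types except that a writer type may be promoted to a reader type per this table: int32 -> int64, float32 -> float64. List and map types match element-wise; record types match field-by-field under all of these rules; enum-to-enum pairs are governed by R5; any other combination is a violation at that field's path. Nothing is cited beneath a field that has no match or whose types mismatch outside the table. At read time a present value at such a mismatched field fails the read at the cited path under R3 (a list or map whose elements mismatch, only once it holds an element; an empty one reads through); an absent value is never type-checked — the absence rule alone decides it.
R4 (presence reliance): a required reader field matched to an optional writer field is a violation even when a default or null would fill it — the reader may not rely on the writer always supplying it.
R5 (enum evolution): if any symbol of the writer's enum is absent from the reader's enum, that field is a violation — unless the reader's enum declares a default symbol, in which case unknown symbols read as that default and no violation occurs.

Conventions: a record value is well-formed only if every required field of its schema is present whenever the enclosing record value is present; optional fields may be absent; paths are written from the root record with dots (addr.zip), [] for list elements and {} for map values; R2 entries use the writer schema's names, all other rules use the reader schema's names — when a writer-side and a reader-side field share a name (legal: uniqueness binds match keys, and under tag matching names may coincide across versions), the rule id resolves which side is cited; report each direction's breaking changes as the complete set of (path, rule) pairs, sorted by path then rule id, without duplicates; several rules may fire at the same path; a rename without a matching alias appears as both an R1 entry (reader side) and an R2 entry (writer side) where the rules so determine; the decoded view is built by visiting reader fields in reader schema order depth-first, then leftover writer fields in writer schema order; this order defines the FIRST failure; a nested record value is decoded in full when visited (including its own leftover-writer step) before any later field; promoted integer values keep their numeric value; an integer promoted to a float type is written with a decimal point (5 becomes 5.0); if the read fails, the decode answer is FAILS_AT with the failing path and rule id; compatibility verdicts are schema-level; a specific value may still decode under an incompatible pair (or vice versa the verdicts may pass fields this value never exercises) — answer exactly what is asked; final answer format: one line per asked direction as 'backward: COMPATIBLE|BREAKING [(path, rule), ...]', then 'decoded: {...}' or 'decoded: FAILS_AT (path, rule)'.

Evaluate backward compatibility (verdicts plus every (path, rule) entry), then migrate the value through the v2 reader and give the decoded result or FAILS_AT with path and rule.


arrows below run writer -> reader for Device
backward on Device — v2 reading data written by v1:
  tier: paired with writer tier (Role -> Role; writer required)
  scores: paired with writer scores (map<string, float32> -> map<string, float32>; writer required)
  age: no writer-side match
  checksum: paired with writer checksum (bytes -> bytes; writer required)
  latitude: paired with writer height (float64 -> float64; writer required)
  signature: paired with writer signature (bytes -> bytes; writer optional)
  => backward verdict for Device: COMPATIBLE, no violations
decoding the Device value with the v2 reader:
  tier := "CLOSED"
  scores := {"env": 0.25, "alt": -2.5}
  age := null (not supplied -> null)
  checksum := 0xC0DE
  latitude := 0.0 (from writer height)
  signature := 0xBEEF
  => decoded: {"tier": "CLOSED", "scores": {"env": 0.25, "alt": -2.5}, "age": null, "checksum": 0xC0DE, "latitude": 0.0, "signature": 0xBEEF}

backward: COMPATIBLE []; decoded: {"tier": "CLOSED", "scores": {"env": 0.25, "alt": -2.5}, "age": null, "checksum": 0xC0DE, "latitude": 0.0, "signature": 0xBEEF}


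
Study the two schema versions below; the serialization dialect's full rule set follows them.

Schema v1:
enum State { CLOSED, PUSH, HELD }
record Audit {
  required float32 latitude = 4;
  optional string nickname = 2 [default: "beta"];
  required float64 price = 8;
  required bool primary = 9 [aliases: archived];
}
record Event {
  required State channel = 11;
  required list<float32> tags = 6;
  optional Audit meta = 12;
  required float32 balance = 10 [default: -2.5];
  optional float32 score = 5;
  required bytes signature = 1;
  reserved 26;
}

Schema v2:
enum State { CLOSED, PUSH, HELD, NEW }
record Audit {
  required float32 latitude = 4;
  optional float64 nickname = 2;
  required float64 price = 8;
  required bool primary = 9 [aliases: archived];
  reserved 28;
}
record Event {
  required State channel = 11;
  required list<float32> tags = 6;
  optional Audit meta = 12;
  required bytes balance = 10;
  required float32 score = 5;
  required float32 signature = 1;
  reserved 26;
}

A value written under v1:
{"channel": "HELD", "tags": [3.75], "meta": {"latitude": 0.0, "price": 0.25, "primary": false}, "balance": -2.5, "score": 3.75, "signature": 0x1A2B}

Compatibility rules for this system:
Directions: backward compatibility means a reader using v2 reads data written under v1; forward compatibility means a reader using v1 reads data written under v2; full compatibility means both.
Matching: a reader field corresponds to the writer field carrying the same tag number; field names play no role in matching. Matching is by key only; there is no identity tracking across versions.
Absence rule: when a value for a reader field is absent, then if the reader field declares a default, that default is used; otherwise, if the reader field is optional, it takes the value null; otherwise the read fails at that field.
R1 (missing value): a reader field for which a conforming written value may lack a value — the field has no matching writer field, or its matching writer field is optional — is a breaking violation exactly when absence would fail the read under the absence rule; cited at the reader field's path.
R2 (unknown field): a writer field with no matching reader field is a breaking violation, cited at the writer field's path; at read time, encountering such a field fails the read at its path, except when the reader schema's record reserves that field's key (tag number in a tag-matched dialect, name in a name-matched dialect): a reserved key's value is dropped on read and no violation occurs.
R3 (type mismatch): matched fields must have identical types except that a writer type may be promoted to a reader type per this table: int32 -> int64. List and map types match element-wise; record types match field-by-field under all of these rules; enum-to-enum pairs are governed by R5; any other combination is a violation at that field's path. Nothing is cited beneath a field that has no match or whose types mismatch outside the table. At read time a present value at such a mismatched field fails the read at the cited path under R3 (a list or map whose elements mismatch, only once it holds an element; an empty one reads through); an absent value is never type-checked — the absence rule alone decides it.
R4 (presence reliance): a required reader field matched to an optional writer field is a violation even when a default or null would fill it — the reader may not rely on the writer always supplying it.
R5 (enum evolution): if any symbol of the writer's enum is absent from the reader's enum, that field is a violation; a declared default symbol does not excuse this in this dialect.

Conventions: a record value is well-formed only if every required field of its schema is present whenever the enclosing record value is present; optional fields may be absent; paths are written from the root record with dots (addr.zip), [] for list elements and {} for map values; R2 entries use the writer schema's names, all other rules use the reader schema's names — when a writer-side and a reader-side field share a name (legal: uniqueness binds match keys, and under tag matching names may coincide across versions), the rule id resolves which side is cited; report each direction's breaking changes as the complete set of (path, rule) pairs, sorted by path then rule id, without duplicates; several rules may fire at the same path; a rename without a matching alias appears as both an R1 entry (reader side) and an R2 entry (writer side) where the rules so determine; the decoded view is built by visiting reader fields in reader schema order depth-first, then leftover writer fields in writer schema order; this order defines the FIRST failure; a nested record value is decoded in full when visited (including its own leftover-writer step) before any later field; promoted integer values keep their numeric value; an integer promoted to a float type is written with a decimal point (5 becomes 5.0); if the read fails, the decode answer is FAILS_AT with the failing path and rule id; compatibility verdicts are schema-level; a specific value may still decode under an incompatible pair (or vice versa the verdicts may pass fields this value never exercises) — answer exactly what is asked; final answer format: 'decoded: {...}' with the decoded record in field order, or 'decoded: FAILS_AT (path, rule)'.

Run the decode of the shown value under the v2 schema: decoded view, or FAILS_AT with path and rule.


in Event below, arrows point writer -> reader
decode walk for Event under reader schema v2:
  channel := "HELD"
  tags := [3.75]
  meta.latitude := 0.0
  meta.nickname := null (absent, optional -> null)
  meta.price := 0.25
  meta.primary := false
  read fails at balance under R3
  => FAILS_AT (balance, R3)
the other Event changes do not affect what is asked:
  enum State (field channel in record Event): symbol NEW added -> a verdict-level change on Event — the shown value reads the same
  field nickname in record Audit: type string changed to float64 (its default is dropped) -> a verdict-level change on Event — the shown value reads the same
  field score in record Event: optional changed to required -> a verdict-level change on Event — the shown value reads the same
  field signature in record Event: type bytes changed to float32 -> a verdict-level change on Event — the shown value reads the same

decoded: FAILS_AT (balance, R3)


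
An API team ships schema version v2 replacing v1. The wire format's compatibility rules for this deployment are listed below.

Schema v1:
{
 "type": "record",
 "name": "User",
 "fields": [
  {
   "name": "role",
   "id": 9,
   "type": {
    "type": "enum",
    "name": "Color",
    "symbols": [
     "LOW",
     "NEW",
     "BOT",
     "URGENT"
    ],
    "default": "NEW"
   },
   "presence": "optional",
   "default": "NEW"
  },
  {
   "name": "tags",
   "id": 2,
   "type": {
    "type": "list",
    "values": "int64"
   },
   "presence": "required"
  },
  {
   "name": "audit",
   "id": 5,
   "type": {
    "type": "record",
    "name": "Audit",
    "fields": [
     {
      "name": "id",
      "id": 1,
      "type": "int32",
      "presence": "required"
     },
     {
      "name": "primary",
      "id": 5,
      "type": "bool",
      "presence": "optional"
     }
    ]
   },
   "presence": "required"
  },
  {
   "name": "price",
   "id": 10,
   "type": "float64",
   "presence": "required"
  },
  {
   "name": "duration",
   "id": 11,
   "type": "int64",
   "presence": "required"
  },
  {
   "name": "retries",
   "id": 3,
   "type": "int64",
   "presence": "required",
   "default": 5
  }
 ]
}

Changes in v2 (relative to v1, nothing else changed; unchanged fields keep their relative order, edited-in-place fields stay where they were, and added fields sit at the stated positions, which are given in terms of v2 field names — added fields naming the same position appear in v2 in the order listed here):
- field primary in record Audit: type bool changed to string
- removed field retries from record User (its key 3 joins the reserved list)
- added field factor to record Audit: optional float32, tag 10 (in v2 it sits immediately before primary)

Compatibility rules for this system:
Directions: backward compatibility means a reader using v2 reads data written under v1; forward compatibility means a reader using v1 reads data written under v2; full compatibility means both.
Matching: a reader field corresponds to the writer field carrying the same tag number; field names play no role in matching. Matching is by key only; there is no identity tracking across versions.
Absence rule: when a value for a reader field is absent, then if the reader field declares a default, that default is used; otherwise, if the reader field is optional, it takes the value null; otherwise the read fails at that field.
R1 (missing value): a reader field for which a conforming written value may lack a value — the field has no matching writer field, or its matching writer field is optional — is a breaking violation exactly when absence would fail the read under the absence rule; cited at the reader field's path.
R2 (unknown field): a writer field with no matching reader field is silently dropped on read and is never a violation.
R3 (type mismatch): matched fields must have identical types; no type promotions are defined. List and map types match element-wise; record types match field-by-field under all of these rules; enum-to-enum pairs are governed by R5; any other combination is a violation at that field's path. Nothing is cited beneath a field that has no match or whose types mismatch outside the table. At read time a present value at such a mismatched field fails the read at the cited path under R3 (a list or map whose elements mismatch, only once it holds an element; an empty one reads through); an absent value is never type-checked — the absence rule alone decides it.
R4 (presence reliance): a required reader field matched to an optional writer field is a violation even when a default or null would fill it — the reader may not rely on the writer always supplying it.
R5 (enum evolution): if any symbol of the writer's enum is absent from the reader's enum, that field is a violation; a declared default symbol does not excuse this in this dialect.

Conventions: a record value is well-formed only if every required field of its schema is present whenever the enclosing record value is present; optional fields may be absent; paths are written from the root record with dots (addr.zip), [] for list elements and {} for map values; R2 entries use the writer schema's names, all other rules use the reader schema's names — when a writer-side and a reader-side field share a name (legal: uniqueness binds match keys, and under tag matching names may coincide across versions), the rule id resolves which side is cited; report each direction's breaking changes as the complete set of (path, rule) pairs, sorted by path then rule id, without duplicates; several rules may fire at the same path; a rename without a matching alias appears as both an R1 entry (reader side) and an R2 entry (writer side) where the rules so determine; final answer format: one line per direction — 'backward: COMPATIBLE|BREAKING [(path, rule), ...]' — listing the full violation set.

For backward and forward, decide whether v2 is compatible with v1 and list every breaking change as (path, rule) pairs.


each type pair in User: writer, then reader
backward pass over User, reader schema v2, writer schema v1:
  writer optional, Color -> Color: reader role maps from writer role
  writer required, list<int64> -> list<int64>: reader tags maps from writer tags
  writer required, Audit -> Audit: reader audit maps from writer audit
  writer required, float64 -> float64: reader price maps from writer price
  writer required, int64 -> int64: reader duration maps from writer duration
  leftover writer field: retries
  writer required, int32 -> int32: reader audit.id maps from writer audit.id
  audit.factor: no writer match
  writer optional, bool -> string: reader audit.primary maps from writer audit.primary
  violation R3 at audit.primary
  => backward: BREAKING (1)
forward pass over User, reader schema v1, writer schema v2:
  writer optional, Color -> Color: reader role maps from writer role
  writer required, list<int64> -> list<int64>: reader tags maps from writer tags
  writer required, Audit -> Audit: reader audit maps from writer audit
  writer required, float64 -> float64: reader price maps from writer price
  writer required, int64 -> int64: reader duration maps from writer duration
  retries: no writer match
  writer required, int32 -> int32: reader audit.id maps from writer audit.id
  writer optional, string -> bool: reader audit.primary maps from writer audit.primary
  leftover writer field: audit.factor
  violation R3 at audit.primary
  => forward: BREAKING (1)

backward: BREAKING [(audit.primary, R3)]; forward: BREAKING [(audit.primary, R3)]


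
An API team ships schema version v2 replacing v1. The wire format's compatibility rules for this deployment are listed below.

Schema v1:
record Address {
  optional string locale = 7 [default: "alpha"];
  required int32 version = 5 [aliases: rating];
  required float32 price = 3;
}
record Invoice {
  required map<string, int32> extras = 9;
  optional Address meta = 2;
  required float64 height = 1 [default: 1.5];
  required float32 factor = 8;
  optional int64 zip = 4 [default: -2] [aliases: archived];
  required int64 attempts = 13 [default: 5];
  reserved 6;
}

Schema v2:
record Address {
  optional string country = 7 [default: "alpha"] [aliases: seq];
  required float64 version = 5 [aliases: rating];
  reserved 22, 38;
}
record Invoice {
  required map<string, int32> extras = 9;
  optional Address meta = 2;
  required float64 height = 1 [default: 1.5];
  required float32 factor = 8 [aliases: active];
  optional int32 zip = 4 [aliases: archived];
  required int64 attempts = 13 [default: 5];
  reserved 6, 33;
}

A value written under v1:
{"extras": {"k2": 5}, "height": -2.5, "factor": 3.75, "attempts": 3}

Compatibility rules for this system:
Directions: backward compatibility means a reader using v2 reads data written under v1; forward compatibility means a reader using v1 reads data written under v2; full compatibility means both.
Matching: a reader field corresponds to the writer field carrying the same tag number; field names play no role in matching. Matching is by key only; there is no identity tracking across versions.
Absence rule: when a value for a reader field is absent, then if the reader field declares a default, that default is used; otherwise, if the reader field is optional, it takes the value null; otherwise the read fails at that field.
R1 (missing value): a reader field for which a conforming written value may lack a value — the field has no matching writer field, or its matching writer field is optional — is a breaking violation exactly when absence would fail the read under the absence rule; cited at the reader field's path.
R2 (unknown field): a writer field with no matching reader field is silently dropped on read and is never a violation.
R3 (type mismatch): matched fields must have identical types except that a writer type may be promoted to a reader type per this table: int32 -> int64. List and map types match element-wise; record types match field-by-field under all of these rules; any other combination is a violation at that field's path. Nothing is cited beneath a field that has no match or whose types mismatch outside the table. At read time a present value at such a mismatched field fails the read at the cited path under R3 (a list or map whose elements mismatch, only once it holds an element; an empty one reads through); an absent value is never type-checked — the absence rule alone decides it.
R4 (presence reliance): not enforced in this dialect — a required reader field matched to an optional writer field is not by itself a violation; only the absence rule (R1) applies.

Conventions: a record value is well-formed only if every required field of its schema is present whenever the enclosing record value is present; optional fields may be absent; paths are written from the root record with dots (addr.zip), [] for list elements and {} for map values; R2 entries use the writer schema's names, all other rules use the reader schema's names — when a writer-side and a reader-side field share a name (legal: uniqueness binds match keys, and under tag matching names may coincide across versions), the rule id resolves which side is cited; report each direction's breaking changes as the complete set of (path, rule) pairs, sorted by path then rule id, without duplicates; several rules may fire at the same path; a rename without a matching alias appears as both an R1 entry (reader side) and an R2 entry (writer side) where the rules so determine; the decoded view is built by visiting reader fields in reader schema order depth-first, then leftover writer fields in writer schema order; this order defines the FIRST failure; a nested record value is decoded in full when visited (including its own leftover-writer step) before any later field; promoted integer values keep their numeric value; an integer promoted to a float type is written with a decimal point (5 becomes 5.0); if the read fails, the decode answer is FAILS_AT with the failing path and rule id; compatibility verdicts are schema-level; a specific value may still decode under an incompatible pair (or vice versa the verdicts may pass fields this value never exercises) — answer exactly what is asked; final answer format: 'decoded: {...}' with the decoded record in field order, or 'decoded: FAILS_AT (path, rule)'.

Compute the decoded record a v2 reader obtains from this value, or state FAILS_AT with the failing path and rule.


decoded: {"extras": {"k2": 5}, "meta": null, "height": -2.5, "factor": 3.75, "zip": null, "attempts": 3}

in Invoice below, arrows point writer -> reader
decoding the Invoice value with the v2 reader:
  extras := {"k2": 5}
  meta := null (missing; optional => null)
  height := -2.5
  factor := 3.75
  zip := null (missing; optional => null)
  attempts := 3
  => decoded: {"extras": {"k2": 5}, "meta": null, "height": -2.5, "factor": 3.75, "zip": null, "attempts": 3}
checking off the Invoice differences that do not matter here:
  renamed field locale to country in record Address -> fires no rule on Invoice under this dialect and leaves the result unchanged
  removed field price from record Address -> matters for Invoice compatibility verdicts, not for this value's decode
  field version in record Address: type int32 changed to float64 -> matters for Invoice compatibility verdicts, not for this value's decode


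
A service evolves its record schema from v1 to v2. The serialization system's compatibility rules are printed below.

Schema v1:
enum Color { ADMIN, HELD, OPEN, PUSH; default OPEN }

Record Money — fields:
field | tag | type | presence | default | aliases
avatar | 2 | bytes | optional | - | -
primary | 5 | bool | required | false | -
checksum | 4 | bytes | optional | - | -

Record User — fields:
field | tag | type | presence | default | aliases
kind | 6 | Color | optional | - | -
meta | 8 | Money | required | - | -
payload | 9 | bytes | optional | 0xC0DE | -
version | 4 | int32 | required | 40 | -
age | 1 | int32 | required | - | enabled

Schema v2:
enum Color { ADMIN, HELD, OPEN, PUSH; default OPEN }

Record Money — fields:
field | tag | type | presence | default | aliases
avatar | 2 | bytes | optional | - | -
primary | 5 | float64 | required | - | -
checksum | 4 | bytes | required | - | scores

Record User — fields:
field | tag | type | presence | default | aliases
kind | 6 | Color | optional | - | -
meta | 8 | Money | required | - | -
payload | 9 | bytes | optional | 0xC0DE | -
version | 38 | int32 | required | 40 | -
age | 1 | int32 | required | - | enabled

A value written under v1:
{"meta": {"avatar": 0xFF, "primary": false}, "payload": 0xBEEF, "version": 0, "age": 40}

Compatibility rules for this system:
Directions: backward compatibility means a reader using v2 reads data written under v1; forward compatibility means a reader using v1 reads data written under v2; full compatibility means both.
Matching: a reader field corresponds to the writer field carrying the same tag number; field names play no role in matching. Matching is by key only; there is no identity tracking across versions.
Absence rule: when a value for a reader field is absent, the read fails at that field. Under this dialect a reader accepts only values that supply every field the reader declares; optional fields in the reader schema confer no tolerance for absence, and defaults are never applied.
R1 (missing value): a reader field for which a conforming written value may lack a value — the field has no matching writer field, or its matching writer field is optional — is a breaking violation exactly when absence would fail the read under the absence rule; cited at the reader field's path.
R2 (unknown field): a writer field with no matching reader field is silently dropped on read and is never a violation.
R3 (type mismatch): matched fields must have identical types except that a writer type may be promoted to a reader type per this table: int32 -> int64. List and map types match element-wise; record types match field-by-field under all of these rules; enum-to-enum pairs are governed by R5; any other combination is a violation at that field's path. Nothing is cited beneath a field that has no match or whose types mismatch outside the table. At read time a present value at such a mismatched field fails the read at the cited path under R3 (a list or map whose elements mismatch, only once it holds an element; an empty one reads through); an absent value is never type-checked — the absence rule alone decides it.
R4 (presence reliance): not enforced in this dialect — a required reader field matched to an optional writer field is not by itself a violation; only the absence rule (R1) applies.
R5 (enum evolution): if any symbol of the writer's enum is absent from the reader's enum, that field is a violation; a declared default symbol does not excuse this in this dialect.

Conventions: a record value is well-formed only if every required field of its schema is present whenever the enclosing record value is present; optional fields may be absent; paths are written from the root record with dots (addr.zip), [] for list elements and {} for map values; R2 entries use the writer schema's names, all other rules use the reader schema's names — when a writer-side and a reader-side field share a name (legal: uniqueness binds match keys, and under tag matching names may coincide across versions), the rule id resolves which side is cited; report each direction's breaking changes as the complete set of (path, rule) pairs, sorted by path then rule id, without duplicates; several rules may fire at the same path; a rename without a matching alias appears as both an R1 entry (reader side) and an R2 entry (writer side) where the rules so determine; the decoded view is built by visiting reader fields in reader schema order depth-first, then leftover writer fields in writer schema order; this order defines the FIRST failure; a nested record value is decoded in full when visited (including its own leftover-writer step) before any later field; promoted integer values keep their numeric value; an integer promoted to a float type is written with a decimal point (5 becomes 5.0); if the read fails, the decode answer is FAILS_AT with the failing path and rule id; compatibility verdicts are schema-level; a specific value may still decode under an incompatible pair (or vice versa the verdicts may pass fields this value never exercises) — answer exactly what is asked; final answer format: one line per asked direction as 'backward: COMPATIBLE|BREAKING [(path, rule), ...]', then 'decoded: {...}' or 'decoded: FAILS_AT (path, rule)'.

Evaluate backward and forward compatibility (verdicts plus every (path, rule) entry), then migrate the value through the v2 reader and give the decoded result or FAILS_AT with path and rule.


backward: BREAKING [(kind, R1), (meta.avatar, R1), (meta.checksum, R1), (meta.primary, R3), (payload, R1), (version, R1)]; forward: BREAKING [(kind, R1), (meta.avatar, R1), (meta.primary, R3), (payload, R1), (version, R1)]; decoded: FAILS_AT (kind, R1)

the writer's type comes first in each User pair
checking backward for User: reader v2 against writer v1:
  kind: Color -> Color, writer optional; from kind
  meta: Money -> Money, writer required; from meta
  payload: bytes -> bytes, writer optional; from payload
  version has no writer counterpart
  age: int32 -> int32, writer required; from age
  writer version: unknown to reader
  meta.avatar: bytes -> bytes, writer optional; from meta.avatar
  meta.primary: bool -> float64, writer required; from meta.primary
  meta.checksum: bytes -> bytes, writer optional; from meta.checksum
  rule R1 violated at kind
  rule R1 violated at meta.avatar
  rule R1 violated at meta.checksum
  rule R3 violated at meta.primary
  rule R1 violated at payload
  rule R1 violated at version
  backward on User therefore BREAKING (6)
checking forward for User: reader v1 against writer v2:
  kind: Color -> Color, writer optional; from kind
  meta: Money -> Money, writer required; from meta
  payload: bytes -> bytes, writer optional; from payload
  version has no writer counterpart
  age: int32 -> int32, writer required; from age
  writer version: unknown to reader
  meta.avatar: bytes -> bytes, writer optional; from meta.avatar
  meta.primary: float64 -> bool, writer required; from meta.primary
  meta.checksum: bytes -> bytes, writer required; from meta.checksum
  rule R1 violated at kind
  rule R1 violated at meta.avatar
  rule R3 violated at meta.primary
  rule R1 violated at payload
  rule R1 violated at version
  forward on User therefore BREAKING (5)
decoding the User value with the v2 reader:
  read fails at kind under R1 (no fill)
  => FAILS_AT (kind, R1)


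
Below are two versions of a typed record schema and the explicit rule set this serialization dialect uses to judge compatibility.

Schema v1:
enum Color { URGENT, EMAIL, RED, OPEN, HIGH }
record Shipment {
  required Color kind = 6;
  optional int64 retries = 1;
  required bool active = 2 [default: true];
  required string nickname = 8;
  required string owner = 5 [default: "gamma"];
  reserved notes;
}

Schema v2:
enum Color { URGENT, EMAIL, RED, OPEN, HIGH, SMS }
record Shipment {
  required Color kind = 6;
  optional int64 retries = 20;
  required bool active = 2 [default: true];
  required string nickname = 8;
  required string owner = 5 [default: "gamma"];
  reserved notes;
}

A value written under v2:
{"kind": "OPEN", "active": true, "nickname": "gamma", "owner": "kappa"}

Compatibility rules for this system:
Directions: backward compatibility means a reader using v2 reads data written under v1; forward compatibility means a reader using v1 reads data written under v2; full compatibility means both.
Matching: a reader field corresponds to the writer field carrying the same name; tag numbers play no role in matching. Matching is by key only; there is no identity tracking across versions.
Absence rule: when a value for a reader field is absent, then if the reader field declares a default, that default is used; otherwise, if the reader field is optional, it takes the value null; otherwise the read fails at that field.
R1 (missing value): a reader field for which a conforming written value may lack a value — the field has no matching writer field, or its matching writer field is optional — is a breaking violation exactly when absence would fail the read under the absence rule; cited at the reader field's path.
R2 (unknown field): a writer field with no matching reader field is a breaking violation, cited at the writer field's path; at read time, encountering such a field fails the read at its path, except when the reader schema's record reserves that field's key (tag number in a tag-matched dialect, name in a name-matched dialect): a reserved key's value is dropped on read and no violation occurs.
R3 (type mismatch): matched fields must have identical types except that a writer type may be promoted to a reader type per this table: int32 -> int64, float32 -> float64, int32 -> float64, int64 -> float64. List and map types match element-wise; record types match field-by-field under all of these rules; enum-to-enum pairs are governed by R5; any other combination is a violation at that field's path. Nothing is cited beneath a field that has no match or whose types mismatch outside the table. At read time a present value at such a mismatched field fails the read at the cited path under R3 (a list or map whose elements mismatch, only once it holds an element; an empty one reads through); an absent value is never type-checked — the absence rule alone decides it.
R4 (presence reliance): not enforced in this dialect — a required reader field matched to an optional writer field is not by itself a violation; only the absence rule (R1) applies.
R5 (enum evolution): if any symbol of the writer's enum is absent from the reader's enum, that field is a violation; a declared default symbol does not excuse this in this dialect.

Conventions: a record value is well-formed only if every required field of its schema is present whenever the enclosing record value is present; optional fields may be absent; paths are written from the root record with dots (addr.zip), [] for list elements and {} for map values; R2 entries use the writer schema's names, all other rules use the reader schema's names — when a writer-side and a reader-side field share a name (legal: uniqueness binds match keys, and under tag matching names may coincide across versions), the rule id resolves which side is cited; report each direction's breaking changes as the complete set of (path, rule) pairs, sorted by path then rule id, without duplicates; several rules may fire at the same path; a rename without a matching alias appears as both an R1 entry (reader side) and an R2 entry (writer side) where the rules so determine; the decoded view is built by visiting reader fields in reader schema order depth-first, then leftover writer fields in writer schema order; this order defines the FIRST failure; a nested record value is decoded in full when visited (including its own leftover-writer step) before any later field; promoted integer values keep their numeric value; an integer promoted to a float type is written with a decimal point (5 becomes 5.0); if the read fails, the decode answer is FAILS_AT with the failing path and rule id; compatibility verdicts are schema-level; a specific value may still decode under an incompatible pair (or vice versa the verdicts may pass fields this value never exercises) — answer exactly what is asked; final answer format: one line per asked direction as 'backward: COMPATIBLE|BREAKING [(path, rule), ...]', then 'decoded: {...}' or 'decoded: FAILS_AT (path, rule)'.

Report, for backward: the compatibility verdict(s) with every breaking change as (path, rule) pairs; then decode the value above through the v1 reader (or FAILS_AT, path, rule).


backward: COMPATIBLE []; decoded: {"kind": "OPEN", "retries": null, "active": true, "nickname": "gamma", "owner": "kappa"}

the writer's type comes first in each Shipment pair
backward for Shipment (reader v2, writer v1):
  kind: Color -> Color, writer required; from kind
  retries: int64 -> int64, writer optional; from retries
  active: bool -> bool, writer required; from active
  nickname: string -> string, writer required; from nickname
  owner: string -> string, writer required; from owner
  => backward: COMPATIBLE
migrating the Shipment value to v1:
  kind := "OPEN"
  retries := null (not supplied -> null)
  active := true
  nickname := "gamma"
  owner := "kappa"
  => decoded: {"kind": "OPEN", "retries": null, "active": true, "nickname": "gamma", "owner": "kappa"}
the other Shipment changes do not affect what is asked:
  enum Color (field kind in record Shipment): symbol SMS added -> affects forward compatibility only, which is not asked
  field retries in record Shipment: tag 1 changed to 20 -> inert for the asked Shipment verdict: nothing fires
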